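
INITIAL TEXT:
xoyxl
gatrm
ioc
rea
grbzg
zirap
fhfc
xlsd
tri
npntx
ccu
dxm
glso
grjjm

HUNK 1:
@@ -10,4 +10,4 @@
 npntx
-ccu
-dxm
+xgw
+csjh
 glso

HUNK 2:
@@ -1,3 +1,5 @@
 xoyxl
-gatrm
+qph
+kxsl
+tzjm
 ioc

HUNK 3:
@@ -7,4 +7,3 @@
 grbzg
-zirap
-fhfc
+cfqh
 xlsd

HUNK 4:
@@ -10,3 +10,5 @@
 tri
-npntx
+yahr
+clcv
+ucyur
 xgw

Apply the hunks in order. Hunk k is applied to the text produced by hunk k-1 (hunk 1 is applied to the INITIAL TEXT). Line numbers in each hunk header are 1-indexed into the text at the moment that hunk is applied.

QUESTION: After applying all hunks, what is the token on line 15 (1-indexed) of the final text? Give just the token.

Hunk 1: at line 10 remove [ccu,dxm] add [xgw,csjh] -> 14 lines: xoyxl gatrm ioc rea grbzg zirap fhfc xlsd tri npntx xgw csjh glso grjjm
Hunk 2: at line 1 remove [gatrm] add [qph,kxsl,tzjm] -> 16 lines: xoyxl qph kxsl tzjm ioc rea grbzg zirap fhfc xlsd tri npntx xgw csjh glso grjjm
Hunk 3: at line 7 remove [zirap,fhfc] add [cfqh] -> 15 lines: xoyxl qph kxsl tzjm ioc rea grbzg cfqh xlsd tri npntx xgw csjh glso grjjm
Hunk 4: at line 10 remove [npntx] add [yahr,clcv,ucyur] -> 17 lines: xoyxl qph kxsl tzjm ioc rea grbzg cfqh xlsd tri yahr clcv ucyur xgw csjh glso grjjm
Final line 15: csjh

Answer: csjh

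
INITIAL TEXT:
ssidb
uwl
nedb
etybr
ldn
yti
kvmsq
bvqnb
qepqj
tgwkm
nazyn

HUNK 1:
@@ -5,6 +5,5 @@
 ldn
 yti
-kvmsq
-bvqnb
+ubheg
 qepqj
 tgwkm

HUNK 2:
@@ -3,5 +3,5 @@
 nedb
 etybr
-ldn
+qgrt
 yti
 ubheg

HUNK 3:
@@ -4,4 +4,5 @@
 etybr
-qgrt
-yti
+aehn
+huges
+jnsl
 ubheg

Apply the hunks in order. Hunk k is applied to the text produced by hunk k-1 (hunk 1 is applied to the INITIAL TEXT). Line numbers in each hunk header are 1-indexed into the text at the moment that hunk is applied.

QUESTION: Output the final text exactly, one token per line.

Hunk 1: at line 5 remove [kvmsq,bvqnb] add [ubheg] -> 10 lines: ssidb uwl nedb etybr ldn yti ubheg qepqj tgwkm nazyn
Hunk 2: at line 3 remove [ldn] add [qgrt] -> 10 lines: ssidb uwl nedb etybr qgrt yti ubheg qepqj tgwkm nazyn
Hunk 3: at line 4 remove [qgrt,yti] add [aehn,huges,jnsl] -> 11 lines: ssidb uwl nedb etybr aehn huges jnsl ubheg qepqj tgwkm nazyn

Answer: ssidb
uwl
nedb
etybr
aehn
huges
jnsl
ubheg
qepqj
tgwkm
nazyn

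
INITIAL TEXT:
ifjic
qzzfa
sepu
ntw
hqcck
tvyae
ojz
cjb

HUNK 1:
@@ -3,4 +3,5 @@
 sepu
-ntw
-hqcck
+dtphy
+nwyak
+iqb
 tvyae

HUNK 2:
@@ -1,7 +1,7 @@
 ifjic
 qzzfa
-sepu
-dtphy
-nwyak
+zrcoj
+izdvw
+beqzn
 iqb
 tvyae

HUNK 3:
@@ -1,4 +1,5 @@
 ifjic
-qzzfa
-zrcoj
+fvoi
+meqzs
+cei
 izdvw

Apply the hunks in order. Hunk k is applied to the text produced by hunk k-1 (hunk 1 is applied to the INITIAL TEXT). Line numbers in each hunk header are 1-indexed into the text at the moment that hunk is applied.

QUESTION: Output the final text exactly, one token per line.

Answer: ifjic
fvoi
meqzs
cei
izdvw
beqzn
iqb
tvyae
ojz
cjb

Derivation:
Hunk 1: at line 3 remove [ntw,hqcck] add [dtphy,nwyak,iqb] -> 9 lines: ifjic qzzfa sepu dtphy nwyak iqb tvyae ojz cjb
Hunk 2: at line 1 remove [sepu,dtphy,nwyak] add [zrcoj,izdvw,beqzn] -> 9 lines: ifjic qzzfa zrcoj izdvw beqzn iqb tvyae ojz cjb
Hunk 3: at line 1 remove [qzzfa,zrcoj] add [fvoi,meqzs,cei] -> 10 lines: ifjic fvoi meqzs cei izdvw beqzn iqb tvyae ojz cjb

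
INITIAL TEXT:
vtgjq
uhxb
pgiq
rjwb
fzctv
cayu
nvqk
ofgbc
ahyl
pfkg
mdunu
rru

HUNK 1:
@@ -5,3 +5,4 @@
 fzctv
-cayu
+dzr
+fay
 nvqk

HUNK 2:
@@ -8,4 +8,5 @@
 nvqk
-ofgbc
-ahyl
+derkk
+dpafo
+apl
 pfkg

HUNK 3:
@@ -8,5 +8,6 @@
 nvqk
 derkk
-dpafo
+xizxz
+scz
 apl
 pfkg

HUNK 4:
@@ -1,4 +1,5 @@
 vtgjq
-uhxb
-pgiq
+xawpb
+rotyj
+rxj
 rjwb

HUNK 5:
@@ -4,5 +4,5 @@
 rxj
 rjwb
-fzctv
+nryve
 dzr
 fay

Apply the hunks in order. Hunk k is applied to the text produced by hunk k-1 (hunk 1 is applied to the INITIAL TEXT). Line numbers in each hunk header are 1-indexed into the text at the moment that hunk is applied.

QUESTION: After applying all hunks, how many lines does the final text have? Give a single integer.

Hunk 1: at line 5 remove [cayu] add [dzr,fay] -> 13 lines: vtgjq uhxb pgiq rjwb fzctv dzr fay nvqk ofgbc ahyl pfkg mdunu rru
Hunk 2: at line 8 remove [ofgbc,ahyl] add [derkk,dpafo,apl] -> 14 lines: vtgjq uhxb pgiq rjwb fzctv dzr fay nvqk derkk dpafo apl pfkg mdunu rru
Hunk 3: at line 8 remove [dpafo] add [xizxz,scz] -> 15 lines: vtgjq uhxb pgiq rjwb fzctv dzr fay nvqk derkk xizxz scz apl pfkg mdunu rru
Hunk 4: at line 1 remove [uhxb,pgiq] add [xawpb,rotyj,rxj] -> 16 lines: vtgjq xawpb rotyj rxj rjwb fzctv dzr fay nvqk derkk xizxz scz apl pfkg mdunu rru
Hunk 5: at line 4 remove [fzctv] add [nryve] -> 16 lines: vtgjq xawpb rotyj rxj rjwb nryve dzr fay nvqk derkk xizxz scz apl pfkg mdunu rru
Final line count: 16

Answer: 16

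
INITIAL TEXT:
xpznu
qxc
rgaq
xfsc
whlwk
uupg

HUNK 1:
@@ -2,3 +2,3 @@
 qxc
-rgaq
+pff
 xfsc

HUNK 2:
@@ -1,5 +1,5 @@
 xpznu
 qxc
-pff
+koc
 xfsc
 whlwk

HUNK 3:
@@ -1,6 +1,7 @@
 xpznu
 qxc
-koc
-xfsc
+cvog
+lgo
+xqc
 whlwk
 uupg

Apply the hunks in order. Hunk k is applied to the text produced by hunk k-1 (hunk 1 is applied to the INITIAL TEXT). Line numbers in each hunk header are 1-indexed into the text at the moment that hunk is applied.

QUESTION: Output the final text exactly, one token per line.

Answer: xpznu
qxc
cvog
lgo
xqc
whlwk
uupg

Derivation:
Hunk 1: at line 2 remove [rgaq] add [pff] -> 6 lines: xpznu qxc pff xfsc whlwk uupg
Hunk 2: at line 1 remove [pff] add [koc] -> 6 lines: xpznu qxc koc xfsc whlwk uupg
Hunk 3: at line 1 remove [koc,xfsc] add [cvog,lgo,xqc] -> 7 lines: xpznu qxc cvog lgo xqc whlwk uupg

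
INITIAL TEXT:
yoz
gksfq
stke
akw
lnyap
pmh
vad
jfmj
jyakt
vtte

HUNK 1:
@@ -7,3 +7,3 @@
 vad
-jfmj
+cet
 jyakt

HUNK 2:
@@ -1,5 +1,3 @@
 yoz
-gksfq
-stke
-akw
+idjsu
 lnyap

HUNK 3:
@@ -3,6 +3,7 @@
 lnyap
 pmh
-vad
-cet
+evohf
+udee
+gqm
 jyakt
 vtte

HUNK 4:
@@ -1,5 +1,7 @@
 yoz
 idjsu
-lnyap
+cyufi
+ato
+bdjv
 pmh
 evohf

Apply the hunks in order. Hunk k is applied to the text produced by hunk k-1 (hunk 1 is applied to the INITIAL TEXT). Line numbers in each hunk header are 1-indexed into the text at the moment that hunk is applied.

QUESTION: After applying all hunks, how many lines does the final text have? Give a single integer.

Hunk 1: at line 7 remove [jfmj] add [cet] -> 10 lines: yoz gksfq stke akw lnyap pmh vad cet jyakt vtte
Hunk 2: at line 1 remove [gksfq,stke,akw] add [idjsu] -> 8 lines: yoz idjsu lnyap pmh vad cet jyakt vtte
Hunk 3: at line 3 remove [vad,cet] add [evohf,udee,gqm] -> 9 lines: yoz idjsu lnyap pmh evohf udee gqm jyakt vtte
Hunk 4: at line 1 remove [lnyap] add [cyufi,ato,bdjv] -> 11 lines: yoz idjsu cyufi ato bdjv pmh evohf udee gqm jyakt vtte
Final line count: 11

Answer: 11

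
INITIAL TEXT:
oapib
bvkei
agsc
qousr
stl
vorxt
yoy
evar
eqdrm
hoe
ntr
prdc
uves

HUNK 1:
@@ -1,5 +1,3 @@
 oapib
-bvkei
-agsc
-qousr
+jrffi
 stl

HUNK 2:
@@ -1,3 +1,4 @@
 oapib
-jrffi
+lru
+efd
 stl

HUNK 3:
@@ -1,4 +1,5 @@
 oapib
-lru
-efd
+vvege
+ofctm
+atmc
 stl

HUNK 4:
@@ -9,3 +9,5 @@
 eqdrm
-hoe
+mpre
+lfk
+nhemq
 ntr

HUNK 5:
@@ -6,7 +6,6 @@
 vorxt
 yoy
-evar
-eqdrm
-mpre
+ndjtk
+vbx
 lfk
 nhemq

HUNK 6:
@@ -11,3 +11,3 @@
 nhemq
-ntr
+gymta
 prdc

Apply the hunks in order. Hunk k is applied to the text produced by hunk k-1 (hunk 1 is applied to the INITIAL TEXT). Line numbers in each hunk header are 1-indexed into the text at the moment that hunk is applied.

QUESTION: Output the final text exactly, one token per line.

Hunk 1: at line 1 remove [bvkei,agsc,qousr] add [jrffi] -> 11 lines: oapib jrffi stl vorxt yoy evar eqdrm hoe ntr prdc uves
Hunk 2: at line 1 remove [jrffi] add [lru,efd] -> 12 lines: oapib lru efd stl vorxt yoy evar eqdrm hoe ntr prdc uves
Hunk 3: at line 1 remove [lru,efd] add [vvege,ofctm,atmc] -> 13 lines: oapib vvege ofctm atmc stl vorxt yoy evar eqdrm hoe ntr prdc uves
Hunk 4: at line 9 remove [hoe] add [mpre,lfk,nhemq] -> 15 lines: oapib vvege ofctm atmc stl vorxt yoy evar eqdrm mpre lfk nhemq ntr prdc uves
Hunk 5: at line 6 remove [evar,eqdrm,mpre] add [ndjtk,vbx] -> 14 lines: oapib vvege ofctm atmc stl vorxt yoy ndjtk vbx lfk nhemq ntr prdc uves
Hunk 6: at line 11 remove [ntr] add [gymta] -> 14 lines: oapib vvege ofctm atmc stl vorxt yoy ndjtk vbx lfk nhemq gymta prdc uves

Answer: oapib
vvege
ofctm
atmc
stl
vorxt
yoy
ndjtk
vbx
lfk
nhemq
gymta
prdc
uves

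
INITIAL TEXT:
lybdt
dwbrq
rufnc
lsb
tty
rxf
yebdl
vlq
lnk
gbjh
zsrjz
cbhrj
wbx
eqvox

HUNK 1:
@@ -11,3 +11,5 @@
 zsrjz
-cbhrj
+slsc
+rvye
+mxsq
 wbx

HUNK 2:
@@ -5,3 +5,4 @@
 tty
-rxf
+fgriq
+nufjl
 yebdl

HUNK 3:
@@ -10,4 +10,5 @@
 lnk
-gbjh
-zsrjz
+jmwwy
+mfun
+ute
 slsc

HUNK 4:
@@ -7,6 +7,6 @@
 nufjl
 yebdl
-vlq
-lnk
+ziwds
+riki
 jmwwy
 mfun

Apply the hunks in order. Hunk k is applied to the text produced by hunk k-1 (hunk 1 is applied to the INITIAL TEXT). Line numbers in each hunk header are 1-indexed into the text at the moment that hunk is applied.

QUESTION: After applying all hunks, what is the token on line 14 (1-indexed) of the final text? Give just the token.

Answer: slsc

Derivation:
Hunk 1: at line 11 remove [cbhrj] add [slsc,rvye,mxsq] -> 16 lines: lybdt dwbrq rufnc lsb tty rxf yebdl vlq lnk gbjh zsrjz slsc rvye mxsq wbx eqvox
Hunk 2: at line 5 remove [rxf] add [fgriq,nufjl] -> 17 lines: lybdt dwbrq rufnc lsb tty fgriq nufjl yebdl vlq lnk gbjh zsrjz slsc rvye mxsq wbx eqvox
Hunk 3: at line 10 remove [gbjh,zsrjz] add [jmwwy,mfun,ute] -> 18 lines: lybdt dwbrq rufnc lsb tty fgriq nufjl yebdl vlq lnk jmwwy mfun ute slsc rvye mxsq wbx eqvox
Hunk 4: at line 7 remove [vlq,lnk] add [ziwds,riki] -> 18 lines: lybdt dwbrq rufnc lsb tty fgriq nufjl yebdl ziwds riki jmwwy mfun ute slsc rvye mxsq wbx eqvox
Final line 14: slsc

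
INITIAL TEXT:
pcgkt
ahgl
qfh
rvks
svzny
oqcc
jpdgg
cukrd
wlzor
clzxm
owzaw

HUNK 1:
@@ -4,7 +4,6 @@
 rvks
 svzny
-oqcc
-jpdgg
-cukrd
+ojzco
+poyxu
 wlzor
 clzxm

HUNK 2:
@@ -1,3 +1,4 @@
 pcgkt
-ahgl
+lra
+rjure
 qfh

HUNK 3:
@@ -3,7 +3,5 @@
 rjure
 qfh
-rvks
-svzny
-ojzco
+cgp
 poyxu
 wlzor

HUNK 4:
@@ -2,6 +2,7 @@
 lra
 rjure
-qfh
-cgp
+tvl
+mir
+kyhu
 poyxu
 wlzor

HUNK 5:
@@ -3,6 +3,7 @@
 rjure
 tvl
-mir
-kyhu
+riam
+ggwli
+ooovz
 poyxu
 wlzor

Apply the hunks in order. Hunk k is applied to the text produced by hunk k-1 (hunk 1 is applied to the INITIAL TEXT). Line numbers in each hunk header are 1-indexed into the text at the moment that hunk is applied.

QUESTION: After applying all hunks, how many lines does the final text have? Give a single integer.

Hunk 1: at line 4 remove [oqcc,jpdgg,cukrd] add [ojzco,poyxu] -> 10 lines: pcgkt ahgl qfh rvks svzny ojzco poyxu wlzor clzxm owzaw
Hunk 2: at line 1 remove [ahgl] add [lra,rjure] -> 11 lines: pcgkt lra rjure qfh rvks svzny ojzco poyxu wlzor clzxm owzaw
Hunk 3: at line 3 remove [rvks,svzny,ojzco] add [cgp] -> 9 lines: pcgkt lra rjure qfh cgp poyxu wlzor clzxm owzaw
Hunk 4: at line 2 remove [qfh,cgp] add [tvl,mir,kyhu] -> 10 lines: pcgkt lra rjure tvl mir kyhu poyxu wlzor clzxm owzaw
Hunk 5: at line 3 remove [mir,kyhu] add [riam,ggwli,ooovz] -> 11 lines: pcgkt lra rjure tvl riam ggwli ooovz poyxu wlzor clzxm owzaw
Final line count: 11

Answer: 11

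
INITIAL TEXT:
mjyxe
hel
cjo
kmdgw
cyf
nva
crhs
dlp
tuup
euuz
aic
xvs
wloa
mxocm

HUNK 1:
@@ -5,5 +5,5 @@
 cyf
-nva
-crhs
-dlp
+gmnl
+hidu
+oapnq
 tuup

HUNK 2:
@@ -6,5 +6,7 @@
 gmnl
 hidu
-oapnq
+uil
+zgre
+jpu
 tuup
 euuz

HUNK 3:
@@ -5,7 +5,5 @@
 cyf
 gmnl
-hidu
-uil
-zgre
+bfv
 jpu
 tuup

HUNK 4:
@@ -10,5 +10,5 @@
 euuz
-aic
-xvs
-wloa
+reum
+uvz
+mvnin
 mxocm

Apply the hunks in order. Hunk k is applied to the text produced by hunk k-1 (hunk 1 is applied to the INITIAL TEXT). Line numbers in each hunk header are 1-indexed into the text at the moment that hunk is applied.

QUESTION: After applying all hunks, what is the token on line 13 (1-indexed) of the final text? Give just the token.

Hunk 1: at line 5 remove [nva,crhs,dlp] add [gmnl,hidu,oapnq] -> 14 lines: mjyxe hel cjo kmdgw cyf gmnl hidu oapnq tuup euuz aic xvs wloa mxocm
Hunk 2: at line 6 remove [oapnq] add [uil,zgre,jpu] -> 16 lines: mjyxe hel cjo kmdgw cyf gmnl hidu uil zgre jpu tuup euuz aic xvs wloa mxocm
Hunk 3: at line 5 remove [hidu,uil,zgre] add [bfv] -> 14 lines: mjyxe hel cjo kmdgw cyf gmnl bfv jpu tuup euuz aic xvs wloa mxocm
Hunk 4: at line 10 remove [aic,xvs,wloa] add [reum,uvz,mvnin] -> 14 lines: mjyxe hel cjo kmdgw cyf gmnl bfv jpu tuup euuz reum uvz mvnin mxocm
Final line 13: mvnin

Answer: mvnin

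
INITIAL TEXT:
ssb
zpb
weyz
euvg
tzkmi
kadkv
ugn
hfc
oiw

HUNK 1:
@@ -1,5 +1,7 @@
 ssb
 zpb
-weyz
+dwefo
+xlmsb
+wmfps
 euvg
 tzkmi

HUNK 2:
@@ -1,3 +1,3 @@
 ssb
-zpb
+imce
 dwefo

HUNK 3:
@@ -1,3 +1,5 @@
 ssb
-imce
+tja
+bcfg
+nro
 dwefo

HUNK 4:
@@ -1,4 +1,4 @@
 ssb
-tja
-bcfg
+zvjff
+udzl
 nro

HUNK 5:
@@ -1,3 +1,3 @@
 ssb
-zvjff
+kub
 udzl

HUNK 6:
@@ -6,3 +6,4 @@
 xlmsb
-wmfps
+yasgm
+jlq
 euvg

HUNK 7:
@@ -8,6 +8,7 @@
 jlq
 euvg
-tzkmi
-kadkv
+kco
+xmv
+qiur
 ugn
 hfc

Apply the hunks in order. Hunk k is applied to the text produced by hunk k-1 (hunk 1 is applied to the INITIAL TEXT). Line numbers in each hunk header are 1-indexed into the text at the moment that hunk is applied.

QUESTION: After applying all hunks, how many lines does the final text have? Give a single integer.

Hunk 1: at line 1 remove [weyz] add [dwefo,xlmsb,wmfps] -> 11 lines: ssb zpb dwefo xlmsb wmfps euvg tzkmi kadkv ugn hfc oiw
Hunk 2: at line 1 remove [zpb] add [imce] -> 11 lines: ssb imce dwefo xlmsb wmfps euvg tzkmi kadkv ugn hfc oiw
Hunk 3: at line 1 remove [imce] add [tja,bcfg,nro] -> 13 lines: ssb tja bcfg nro dwefo xlmsb wmfps euvg tzkmi kadkv ugn hfc oiw
Hunk 4: at line 1 remove [tja,bcfg] add [zvjff,udzl] -> 13 lines: ssb zvjff udzl nro dwefo xlmsb wmfps euvg tzkmi kadkv ugn hfc oiw
Hunk 5: at line 1 remove [zvjff] add [kub] -> 13 lines: ssb kub udzl nro dwefo xlmsb wmfps euvg tzkmi kadkv ugn hfc oiw
Hunk 6: at line 6 remove [wmfps] add [yasgm,jlq] -> 14 lines: ssb kub udzl nro dwefo xlmsb yasgm jlq euvg tzkmi kadkv ugn hfc oiw
Hunk 7: at line 8 remove [tzkmi,kadkv] add [kco,xmv,qiur] -> 15 lines: ssb kub udzl nro dwefo xlmsb yasgm jlq euvg kco xmv qiur ugn hfc oiw
Final line count: 15

Answer: 15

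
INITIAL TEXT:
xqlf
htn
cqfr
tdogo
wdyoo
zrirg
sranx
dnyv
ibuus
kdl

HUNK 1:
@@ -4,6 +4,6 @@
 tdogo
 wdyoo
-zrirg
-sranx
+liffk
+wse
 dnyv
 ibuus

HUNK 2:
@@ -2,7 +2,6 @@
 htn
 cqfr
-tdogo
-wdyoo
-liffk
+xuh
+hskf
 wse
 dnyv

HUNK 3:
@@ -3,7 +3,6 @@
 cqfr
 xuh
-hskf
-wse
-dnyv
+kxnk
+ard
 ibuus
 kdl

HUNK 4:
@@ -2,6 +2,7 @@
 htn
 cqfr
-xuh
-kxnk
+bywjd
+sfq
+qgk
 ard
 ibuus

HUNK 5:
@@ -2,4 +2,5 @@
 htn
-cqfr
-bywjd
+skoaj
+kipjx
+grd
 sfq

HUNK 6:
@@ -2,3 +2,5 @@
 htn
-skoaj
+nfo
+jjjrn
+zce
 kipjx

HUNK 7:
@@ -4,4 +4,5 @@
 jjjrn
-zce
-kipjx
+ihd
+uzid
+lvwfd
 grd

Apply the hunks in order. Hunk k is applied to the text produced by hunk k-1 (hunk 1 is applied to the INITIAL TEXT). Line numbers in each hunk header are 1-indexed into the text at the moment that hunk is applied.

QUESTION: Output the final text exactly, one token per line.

Answer: xqlf
htn
nfo
jjjrn
ihd
uzid
lvwfd
grd
sfq
qgk
ard
ibuus
kdl

Derivation:
Hunk 1: at line 4 remove [zrirg,sranx] add [liffk,wse] -> 10 lines: xqlf htn cqfr tdogo wdyoo liffk wse dnyv ibuus kdl
Hunk 2: at line 2 remove [tdogo,wdyoo,liffk] add [xuh,hskf] -> 9 lines: xqlf htn cqfr xuh hskf wse dnyv ibuus kdl
Hunk 3: at line 3 remove [hskf,wse,dnyv] add [kxnk,ard] -> 8 lines: xqlf htn cqfr xuh kxnk ard ibuus kdl
Hunk 4: at line 2 remove [xuh,kxnk] add [bywjd,sfq,qgk] -> 9 lines: xqlf htn cqfr bywjd sfq qgk ard ibuus kdl
Hunk 5: at line 2 remove [cqfr,bywjd] add [skoaj,kipjx,grd] -> 10 lines: xqlf htn skoaj kipjx grd sfq qgk ard ibuus kdl
Hunk 6: at line 2 remove [skoaj] add [nfo,jjjrn,zce] -> 12 lines: xqlf htn nfo jjjrn zce kipjx grd sfq qgk ard ibuus kdl
Hunk 7: at line 4 remove [zce,kipjx] add [ihd,uzid,lvwfd] -> 13 lines: xqlf htn nfo jjjrn ihd uzid lvwfd grd sfq qgk ard ibuus kdl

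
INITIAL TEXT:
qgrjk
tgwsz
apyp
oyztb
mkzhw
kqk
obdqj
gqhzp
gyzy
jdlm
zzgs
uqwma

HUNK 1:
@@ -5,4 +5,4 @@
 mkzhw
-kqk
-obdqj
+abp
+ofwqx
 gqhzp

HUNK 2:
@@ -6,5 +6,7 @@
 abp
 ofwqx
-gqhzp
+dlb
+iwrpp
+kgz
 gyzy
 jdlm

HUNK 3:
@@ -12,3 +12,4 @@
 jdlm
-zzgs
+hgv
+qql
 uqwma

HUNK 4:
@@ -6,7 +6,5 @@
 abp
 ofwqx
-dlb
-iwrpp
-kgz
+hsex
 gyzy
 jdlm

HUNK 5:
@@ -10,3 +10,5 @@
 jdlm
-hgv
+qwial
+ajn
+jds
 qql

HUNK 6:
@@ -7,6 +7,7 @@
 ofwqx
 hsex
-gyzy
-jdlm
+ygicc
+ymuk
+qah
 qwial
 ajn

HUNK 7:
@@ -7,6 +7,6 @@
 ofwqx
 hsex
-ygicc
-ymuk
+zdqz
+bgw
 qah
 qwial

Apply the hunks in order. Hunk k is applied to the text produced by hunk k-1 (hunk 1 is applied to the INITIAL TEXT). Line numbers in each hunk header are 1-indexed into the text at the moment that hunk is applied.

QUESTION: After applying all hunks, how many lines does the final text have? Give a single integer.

Answer: 16

Derivation:
Hunk 1: at line 5 remove [kqk,obdqj] add [abp,ofwqx] -> 12 lines: qgrjk tgwsz apyp oyztb mkzhw abp ofwqx gqhzp gyzy jdlm zzgs uqwma
Hunk 2: at line 6 remove [gqhzp] add [dlb,iwrpp,kgz] -> 14 lines: qgrjk tgwsz apyp oyztb mkzhw abp ofwqx dlb iwrpp kgz gyzy jdlm zzgs uqwma
Hunk 3: at line 12 remove [zzgs] add [hgv,qql] -> 15 lines: qgrjk tgwsz apyp oyztb mkzhw abp ofwqx dlb iwrpp kgz gyzy jdlm hgv qql uqwma
Hunk 4: at line 6 remove [dlb,iwrpp,kgz] add [hsex] -> 13 lines: qgrjk tgwsz apyp oyztb mkzhw abp ofwqx hsex gyzy jdlm hgv qql uqwma
Hunk 5: at line 10 remove [hgv] add [qwial,ajn,jds] -> 15 lines: qgrjk tgwsz apyp oyztb mkzhw abp ofwqx hsex gyzy jdlm qwial ajn jds qql uqwma
Hunk 6: at line 7 remove [gyzy,jdlm] add [ygicc,ymuk,qah] -> 16 lines: qgrjk tgwsz apyp oyztb mkzhw abp ofwqx hsex ygicc ymuk qah qwial ajn jds qql uqwma
Hunk 7: at line 7 remove [ygicc,ymuk] add [zdqz,bgw] -> 16 lines: qgrjk tgwsz apyp oyztb mkzhw abp ofwqx hsex zdqz bgw qah qwial ajn jds qql uqwma
Final line count: 16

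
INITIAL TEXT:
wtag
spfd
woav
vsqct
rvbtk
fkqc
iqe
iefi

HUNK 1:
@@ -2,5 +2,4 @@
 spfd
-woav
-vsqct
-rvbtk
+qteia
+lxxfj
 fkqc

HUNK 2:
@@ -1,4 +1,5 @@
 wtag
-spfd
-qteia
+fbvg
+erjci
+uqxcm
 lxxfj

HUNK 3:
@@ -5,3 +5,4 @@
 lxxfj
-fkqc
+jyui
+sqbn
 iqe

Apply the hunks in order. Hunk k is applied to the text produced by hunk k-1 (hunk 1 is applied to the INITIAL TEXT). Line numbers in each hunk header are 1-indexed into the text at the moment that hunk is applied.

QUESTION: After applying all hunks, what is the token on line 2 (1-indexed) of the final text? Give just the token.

Answer: fbvg

Derivation:
Hunk 1: at line 2 remove [woav,vsqct,rvbtk] add [qteia,lxxfj] -> 7 lines: wtag spfd qteia lxxfj fkqc iqe iefi
Hunk 2: at line 1 remove [spfd,qteia] add [fbvg,erjci,uqxcm] -> 8 lines: wtag fbvg erjci uqxcm lxxfj fkqc iqe iefi
Hunk 3: at line 5 remove [fkqc] add [jyui,sqbn] -> 9 lines: wtag fbvg erjci uqxcm lxxfj jyui sqbn iqe iefi
Final line 2: fbvg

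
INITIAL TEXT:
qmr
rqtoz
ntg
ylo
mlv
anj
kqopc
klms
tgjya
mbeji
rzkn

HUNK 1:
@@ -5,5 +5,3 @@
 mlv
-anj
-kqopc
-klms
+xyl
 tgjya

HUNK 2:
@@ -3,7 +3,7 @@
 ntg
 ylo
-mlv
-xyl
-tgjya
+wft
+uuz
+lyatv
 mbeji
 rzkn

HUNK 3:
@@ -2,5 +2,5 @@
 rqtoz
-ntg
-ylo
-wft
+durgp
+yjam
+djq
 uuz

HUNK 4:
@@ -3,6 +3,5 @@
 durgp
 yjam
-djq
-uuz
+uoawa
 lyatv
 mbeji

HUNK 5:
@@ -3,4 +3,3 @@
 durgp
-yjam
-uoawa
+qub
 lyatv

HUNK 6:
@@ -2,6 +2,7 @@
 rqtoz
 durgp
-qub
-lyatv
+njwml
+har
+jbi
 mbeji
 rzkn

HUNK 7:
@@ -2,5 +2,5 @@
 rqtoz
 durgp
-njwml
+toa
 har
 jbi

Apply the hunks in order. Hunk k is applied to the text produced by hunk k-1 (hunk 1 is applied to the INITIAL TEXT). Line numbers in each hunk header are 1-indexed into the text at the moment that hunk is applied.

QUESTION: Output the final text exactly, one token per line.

Answer: qmr
rqtoz
durgp
toa
har
jbi
mbeji
rzkn

Derivation:
Hunk 1: at line 5 remove [anj,kqopc,klms] add [xyl] -> 9 lines: qmr rqtoz ntg ylo mlv xyl tgjya mbeji rzkn
Hunk 2: at line 3 remove [mlv,xyl,tgjya] add [wft,uuz,lyatv] -> 9 lines: qmr rqtoz ntg ylo wft uuz lyatv mbeji rzkn
Hunk 3: at line 2 remove [ntg,ylo,wft] add [durgp,yjam,djq] -> 9 lines: qmr rqtoz durgp yjam djq uuz lyatv mbeji rzkn
Hunk 4: at line 3 remove [djq,uuz] add [uoawa] -> 8 lines: qmr rqtoz durgp yjam uoawa lyatv mbeji rzkn
Hunk 5: at line 3 remove [yjam,uoawa] add [qub] -> 7 lines: qmr rqtoz durgp qub lyatv mbeji rzkn
Hunk 6: at line 2 remove [qub,lyatv] add [njwml,har,jbi] -> 8 lines: qmr rqtoz durgp njwml har jbi mbeji rzkn
Hunk 7: at line 2 remove [njwml] add [toa] -> 8 lines: qmr rqtoz durgp toa har jbi mbeji rzkn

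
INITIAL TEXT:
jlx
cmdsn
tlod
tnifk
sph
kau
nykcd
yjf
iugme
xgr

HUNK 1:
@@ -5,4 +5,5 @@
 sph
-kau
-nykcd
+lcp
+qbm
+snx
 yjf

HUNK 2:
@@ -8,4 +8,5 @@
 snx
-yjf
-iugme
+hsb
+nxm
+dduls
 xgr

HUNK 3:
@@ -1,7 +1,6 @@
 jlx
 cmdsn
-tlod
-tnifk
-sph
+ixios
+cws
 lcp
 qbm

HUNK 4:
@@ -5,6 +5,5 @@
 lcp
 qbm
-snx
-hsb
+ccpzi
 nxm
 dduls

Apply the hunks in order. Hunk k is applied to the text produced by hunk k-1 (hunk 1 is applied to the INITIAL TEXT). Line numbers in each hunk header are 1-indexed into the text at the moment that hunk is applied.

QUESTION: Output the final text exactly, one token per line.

Answer: jlx
cmdsn
ixios
cws
lcp
qbm
ccpzi
nxm
dduls
xgr

Derivation:
Hunk 1: at line 5 remove [kau,nykcd] add [lcp,qbm,snx] -> 11 lines: jlx cmdsn tlod tnifk sph lcp qbm snx yjf iugme xgr
Hunk 2: at line 8 remove [yjf,iugme] add [hsb,nxm,dduls] -> 12 lines: jlx cmdsn tlod tnifk sph lcp qbm snx hsb nxm dduls xgr
Hunk 3: at line 1 remove [tlod,tnifk,sph] add [ixios,cws] -> 11 lines: jlx cmdsn ixios cws lcp qbm snx hsb nxm dduls xgr
Hunk 4: at line 5 remove [snx,hsb] add [ccpzi] -> 10 lines: jlx cmdsn ixios cws lcp qbm ccpzi nxm dduls xgr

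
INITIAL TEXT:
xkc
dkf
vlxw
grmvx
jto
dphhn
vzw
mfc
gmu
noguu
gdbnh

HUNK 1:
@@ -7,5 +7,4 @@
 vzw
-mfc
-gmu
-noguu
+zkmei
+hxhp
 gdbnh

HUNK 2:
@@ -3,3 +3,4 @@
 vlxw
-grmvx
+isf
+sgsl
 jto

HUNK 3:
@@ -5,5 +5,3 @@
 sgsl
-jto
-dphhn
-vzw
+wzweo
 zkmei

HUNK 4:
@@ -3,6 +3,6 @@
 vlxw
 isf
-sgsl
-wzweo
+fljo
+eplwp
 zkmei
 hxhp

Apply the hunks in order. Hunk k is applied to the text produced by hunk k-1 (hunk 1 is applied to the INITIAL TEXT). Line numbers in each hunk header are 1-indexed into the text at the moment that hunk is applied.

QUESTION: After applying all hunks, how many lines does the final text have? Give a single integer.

Hunk 1: at line 7 remove [mfc,gmu,noguu] add [zkmei,hxhp] -> 10 lines: xkc dkf vlxw grmvx jto dphhn vzw zkmei hxhp gdbnh
Hunk 2: at line 3 remove [grmvx] add [isf,sgsl] -> 11 lines: xkc dkf vlxw isf sgsl jto dphhn vzw zkmei hxhp gdbnh
Hunk 3: at line 5 remove [jto,dphhn,vzw] add [wzweo] -> 9 lines: xkc dkf vlxw isf sgsl wzweo zkmei hxhp gdbnh
Hunk 4: at line 3 remove [sgsl,wzweo] add [fljo,eplwp] -> 9 lines: xkc dkf vlxw isf fljo eplwp zkmei hxhp gdbnh
Final line count: 9

Answer: 9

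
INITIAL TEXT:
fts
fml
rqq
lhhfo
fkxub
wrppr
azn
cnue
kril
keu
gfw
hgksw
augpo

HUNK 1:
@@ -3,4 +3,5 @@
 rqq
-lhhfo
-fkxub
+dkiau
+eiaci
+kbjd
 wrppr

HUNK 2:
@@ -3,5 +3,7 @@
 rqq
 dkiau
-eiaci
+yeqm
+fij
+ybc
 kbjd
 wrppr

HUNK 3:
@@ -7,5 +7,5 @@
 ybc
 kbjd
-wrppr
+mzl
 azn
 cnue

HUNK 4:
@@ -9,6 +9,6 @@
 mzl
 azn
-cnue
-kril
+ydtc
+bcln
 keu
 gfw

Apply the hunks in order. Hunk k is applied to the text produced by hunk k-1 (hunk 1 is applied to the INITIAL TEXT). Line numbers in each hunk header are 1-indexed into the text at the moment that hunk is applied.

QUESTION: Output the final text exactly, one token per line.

Answer: fts
fml
rqq
dkiau
yeqm
fij
ybc
kbjd
mzl
azn
ydtc
bcln
keu
gfw
hgksw
augpo

Derivation:
Hunk 1: at line 3 remove [lhhfo,fkxub] add [dkiau,eiaci,kbjd] -> 14 lines: fts fml rqq dkiau eiaci kbjd wrppr azn cnue kril keu gfw hgksw augpo
Hunk 2: at line 3 remove [eiaci] add [yeqm,fij,ybc] -> 16 lines: fts fml rqq dkiau yeqm fij ybc kbjd wrppr azn cnue kril keu gfw hgksw augpo
Hunk 3: at line 7 remove [wrppr] add [mzl] -> 16 lines: fts fml rqq dkiau yeqm fij ybc kbjd mzl azn cnue kril keu gfw hgksw augpo
Hunk 4: at line 9 remove [cnue,kril] add [ydtc,bcln] -> 16 lines: fts fml rqq dkiau yeqm fij ybc kbjd mzl azn ydtc bcln keu gfw hgksw augpo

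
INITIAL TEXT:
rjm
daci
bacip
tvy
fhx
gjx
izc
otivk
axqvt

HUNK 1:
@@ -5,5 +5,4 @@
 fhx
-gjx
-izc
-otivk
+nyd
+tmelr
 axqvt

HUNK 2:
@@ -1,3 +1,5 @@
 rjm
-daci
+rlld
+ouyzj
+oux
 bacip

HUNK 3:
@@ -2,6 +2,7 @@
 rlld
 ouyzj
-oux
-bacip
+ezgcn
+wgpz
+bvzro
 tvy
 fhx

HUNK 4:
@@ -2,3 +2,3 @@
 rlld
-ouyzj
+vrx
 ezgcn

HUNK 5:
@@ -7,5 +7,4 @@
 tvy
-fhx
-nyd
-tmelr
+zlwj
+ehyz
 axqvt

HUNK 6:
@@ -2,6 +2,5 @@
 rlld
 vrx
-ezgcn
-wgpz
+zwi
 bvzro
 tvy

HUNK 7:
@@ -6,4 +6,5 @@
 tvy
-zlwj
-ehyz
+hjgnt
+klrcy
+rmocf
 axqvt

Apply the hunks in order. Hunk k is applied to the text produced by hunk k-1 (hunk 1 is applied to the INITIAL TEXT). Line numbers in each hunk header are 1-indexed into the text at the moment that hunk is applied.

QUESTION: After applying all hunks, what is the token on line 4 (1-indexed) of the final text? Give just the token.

Answer: zwi

Derivation:
Hunk 1: at line 5 remove [gjx,izc,otivk] add [nyd,tmelr] -> 8 lines: rjm daci bacip tvy fhx nyd tmelr axqvt
Hunk 2: at line 1 remove [daci] add [rlld,ouyzj,oux] -> 10 lines: rjm rlld ouyzj oux bacip tvy fhx nyd tmelr axqvt
Hunk 3: at line 2 remove [oux,bacip] add [ezgcn,wgpz,bvzro] -> 11 lines: rjm rlld ouyzj ezgcn wgpz bvzro tvy fhx nyd tmelr axqvt
Hunk 4: at line 2 remove [ouyzj] add [vrx] -> 11 lines: rjm rlld vrx ezgcn wgpz bvzro tvy fhx nyd tmelr axqvt
Hunk 5: at line 7 remove [fhx,nyd,tmelr] add [zlwj,ehyz] -> 10 lines: rjm rlld vrx ezgcn wgpz bvzro tvy zlwj ehyz axqvt
Hunk 6: at line 2 remove [ezgcn,wgpz] add [zwi] -> 9 lines: rjm rlld vrx zwi bvzro tvy zlwj ehyz axqvt
Hunk 7: at line 6 remove [zlwj,ehyz] add [hjgnt,klrcy,rmocf] -> 10 lines: rjm rlld vrx zwi bvzro tvy hjgnt klrcy rmocf axqvt
Final line 4: zwi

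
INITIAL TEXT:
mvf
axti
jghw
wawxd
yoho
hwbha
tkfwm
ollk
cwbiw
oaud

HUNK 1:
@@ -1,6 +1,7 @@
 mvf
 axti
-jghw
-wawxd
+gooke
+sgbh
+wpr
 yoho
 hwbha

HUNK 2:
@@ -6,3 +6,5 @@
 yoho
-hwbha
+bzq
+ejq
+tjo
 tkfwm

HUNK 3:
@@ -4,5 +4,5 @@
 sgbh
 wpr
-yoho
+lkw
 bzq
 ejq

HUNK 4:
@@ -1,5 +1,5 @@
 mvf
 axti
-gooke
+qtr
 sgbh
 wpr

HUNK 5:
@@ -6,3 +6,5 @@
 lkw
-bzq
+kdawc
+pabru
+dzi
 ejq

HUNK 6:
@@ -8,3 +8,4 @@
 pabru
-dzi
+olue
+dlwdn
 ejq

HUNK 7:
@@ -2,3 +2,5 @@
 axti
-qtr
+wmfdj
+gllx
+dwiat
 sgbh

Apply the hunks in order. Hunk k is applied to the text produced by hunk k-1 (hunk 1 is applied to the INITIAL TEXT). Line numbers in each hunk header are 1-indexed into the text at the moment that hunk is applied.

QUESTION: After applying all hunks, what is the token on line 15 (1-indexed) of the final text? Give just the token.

Answer: tkfwm

Derivation:
Hunk 1: at line 1 remove [jghw,wawxd] add [gooke,sgbh,wpr] -> 11 lines: mvf axti gooke sgbh wpr yoho hwbha tkfwm ollk cwbiw oaud
Hunk 2: at line 6 remove [hwbha] add [bzq,ejq,tjo] -> 13 lines: mvf axti gooke sgbh wpr yoho bzq ejq tjo tkfwm ollk cwbiw oaud
Hunk 3: at line 4 remove [yoho] add [lkw] -> 13 lines: mvf axti gooke sgbh wpr lkw bzq ejq tjo tkfwm ollk cwbiw oaud
Hunk 4: at line 1 remove [gooke] add [qtr] -> 13 lines: mvf axti qtr sgbh wpr lkw bzq ejq tjo tkfwm ollk cwbiw oaud
Hunk 5: at line 6 remove [bzq] add [kdawc,pabru,dzi] -> 15 lines: mvf axti qtr sgbh wpr lkw kdawc pabru dzi ejq tjo tkfwm ollk cwbiw oaud
Hunk 6: at line 8 remove [dzi] add [olue,dlwdn] -> 16 lines: mvf axti qtr sgbh wpr lkw kdawc pabru olue dlwdn ejq tjo tkfwm ollk cwbiw oaud
Hunk 7: at line 2 remove [qtr] add [wmfdj,gllx,dwiat] -> 18 lines: mvf axti wmfdj gllx dwiat sgbh wpr lkw kdawc pabru olue dlwdn ejq tjo tkfwm ollk cwbiw oaud
Final line 15: tkfwm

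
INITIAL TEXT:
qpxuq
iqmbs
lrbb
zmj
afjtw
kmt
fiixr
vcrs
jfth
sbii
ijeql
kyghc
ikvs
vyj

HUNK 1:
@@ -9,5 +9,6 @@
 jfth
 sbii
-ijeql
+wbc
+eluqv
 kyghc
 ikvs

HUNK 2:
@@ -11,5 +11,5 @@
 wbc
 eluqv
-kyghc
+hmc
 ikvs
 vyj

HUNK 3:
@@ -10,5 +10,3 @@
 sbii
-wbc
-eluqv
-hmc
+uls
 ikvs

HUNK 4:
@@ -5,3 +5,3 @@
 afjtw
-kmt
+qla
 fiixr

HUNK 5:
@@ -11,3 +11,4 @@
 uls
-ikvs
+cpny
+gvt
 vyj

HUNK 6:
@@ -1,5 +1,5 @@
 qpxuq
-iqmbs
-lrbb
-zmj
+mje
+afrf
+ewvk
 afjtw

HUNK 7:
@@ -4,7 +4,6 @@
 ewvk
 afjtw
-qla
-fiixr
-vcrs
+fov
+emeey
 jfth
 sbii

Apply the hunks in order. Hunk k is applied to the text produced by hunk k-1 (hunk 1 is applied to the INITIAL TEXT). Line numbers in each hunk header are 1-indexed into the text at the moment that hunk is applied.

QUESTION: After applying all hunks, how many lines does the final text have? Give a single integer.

Answer: 13

Derivation:
Hunk 1: at line 9 remove [ijeql] add [wbc,eluqv] -> 15 lines: qpxuq iqmbs lrbb zmj afjtw kmt fiixr vcrs jfth sbii wbc eluqv kyghc ikvs vyj
Hunk 2: at line 11 remove [kyghc] add [hmc] -> 15 lines: qpxuq iqmbs lrbb zmj afjtw kmt fiixr vcrs jfth sbii wbc eluqv hmc ikvs vyj
Hunk 3: at line 10 remove [wbc,eluqv,hmc] add [uls] -> 13 lines: qpxuq iqmbs lrbb zmj afjtw kmt fiixr vcrs jfth sbii uls ikvs vyj
Hunk 4: at line 5 remove [kmt] add [qla] -> 13 lines: qpxuq iqmbs lrbb zmj afjtw qla fiixr vcrs jfth sbii uls ikvs vyj
Hunk 5: at line 11 remove [ikvs] add [cpny,gvt] -> 14 lines: qpxuq iqmbs lrbb zmj afjtw qla fiixr vcrs jfth sbii uls cpny gvt vyj
Hunk 6: at line 1 remove [iqmbs,lrbb,zmj] add [mje,afrf,ewvk] -> 14 lines: qpxuq mje afrf ewvk afjtw qla fiixr vcrs jfth sbii uls cpny gvt vyj
Hunk 7: at line 4 remove [qla,fiixr,vcrs] add [fov,emeey] -> 13 lines: qpxuq mje afrf ewvk afjtw fov emeey jfth sbii uls cpny gvt vyj
Final line count: 13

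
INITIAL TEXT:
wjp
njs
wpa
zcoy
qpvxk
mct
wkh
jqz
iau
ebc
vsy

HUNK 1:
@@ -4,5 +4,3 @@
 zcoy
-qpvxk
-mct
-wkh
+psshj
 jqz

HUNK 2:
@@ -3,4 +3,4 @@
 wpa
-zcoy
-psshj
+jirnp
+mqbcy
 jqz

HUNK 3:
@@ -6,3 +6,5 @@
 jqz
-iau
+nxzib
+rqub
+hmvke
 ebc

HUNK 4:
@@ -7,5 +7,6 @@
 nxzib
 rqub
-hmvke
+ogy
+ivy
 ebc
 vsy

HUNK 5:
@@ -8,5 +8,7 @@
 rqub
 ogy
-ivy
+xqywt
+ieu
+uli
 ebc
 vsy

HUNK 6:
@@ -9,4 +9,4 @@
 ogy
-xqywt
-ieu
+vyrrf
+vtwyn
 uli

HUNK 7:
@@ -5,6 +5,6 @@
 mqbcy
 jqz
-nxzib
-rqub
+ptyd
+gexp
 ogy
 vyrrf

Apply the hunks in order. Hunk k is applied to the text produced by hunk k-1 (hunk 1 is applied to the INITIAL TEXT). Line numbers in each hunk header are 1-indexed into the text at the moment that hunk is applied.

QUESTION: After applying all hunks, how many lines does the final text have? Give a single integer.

Answer: 14

Derivation:
Hunk 1: at line 4 remove [qpvxk,mct,wkh] add [psshj] -> 9 lines: wjp njs wpa zcoy psshj jqz iau ebc vsy
Hunk 2: at line 3 remove [zcoy,psshj] add [jirnp,mqbcy] -> 9 lines: wjp njs wpa jirnp mqbcy jqz iau ebc vsy
Hunk 3: at line 6 remove [iau] add [nxzib,rqub,hmvke] -> 11 lines: wjp njs wpa jirnp mqbcy jqz nxzib rqub hmvke ebc vsy
Hunk 4: at line 7 remove [hmvke] add [ogy,ivy] -> 12 lines: wjp njs wpa jirnp mqbcy jqz nxzib rqub ogy ivy ebc vsy
Hunk 5: at line 8 remove [ivy] add [xqywt,ieu,uli] -> 14 lines: wjp njs wpa jirnp mqbcy jqz nxzib rqub ogy xqywt ieu uli ebc vsy
Hunk 6: at line 9 remove [xqywt,ieu] add [vyrrf,vtwyn] -> 14 lines: wjp njs wpa jirnp mqbcy jqz nxzib rqub ogy vyrrf vtwyn uli ebc vsy
Hunk 7: at line 5 remove [nxzib,rqub] add [ptyd,gexp] -> 14 lines: wjp njs wpa jirnp mqbcy jqz ptyd gexp ogy vyrrf vtwyn uli ebc vsy
Final line count: 14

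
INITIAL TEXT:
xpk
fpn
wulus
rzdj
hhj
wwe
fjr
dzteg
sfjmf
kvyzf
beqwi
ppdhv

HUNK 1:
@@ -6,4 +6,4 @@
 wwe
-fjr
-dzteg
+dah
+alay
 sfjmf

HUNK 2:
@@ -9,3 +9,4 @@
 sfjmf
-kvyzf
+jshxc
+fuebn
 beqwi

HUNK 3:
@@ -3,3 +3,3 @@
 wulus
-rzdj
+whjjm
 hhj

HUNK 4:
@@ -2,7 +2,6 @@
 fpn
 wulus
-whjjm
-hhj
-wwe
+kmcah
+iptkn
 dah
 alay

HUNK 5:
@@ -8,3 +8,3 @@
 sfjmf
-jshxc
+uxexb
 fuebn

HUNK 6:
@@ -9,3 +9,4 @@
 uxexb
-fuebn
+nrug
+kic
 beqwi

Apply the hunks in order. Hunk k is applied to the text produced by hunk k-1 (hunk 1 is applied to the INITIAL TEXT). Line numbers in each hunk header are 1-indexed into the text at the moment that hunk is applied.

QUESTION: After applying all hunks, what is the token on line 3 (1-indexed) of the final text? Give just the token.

Answer: wulus

Derivation:
Hunk 1: at line 6 remove [fjr,dzteg] add [dah,alay] -> 12 lines: xpk fpn wulus rzdj hhj wwe dah alay sfjmf kvyzf beqwi ppdhv
Hunk 2: at line 9 remove [kvyzf] add [jshxc,fuebn] -> 13 lines: xpk fpn wulus rzdj hhj wwe dah alay sfjmf jshxc fuebn beqwi ppdhv
Hunk 3: at line 3 remove [rzdj] add [whjjm] -> 13 lines: xpk fpn wulus whjjm hhj wwe dah alay sfjmf jshxc fuebn beqwi ppdhv
Hunk 4: at line 2 remove [whjjm,hhj,wwe] add [kmcah,iptkn] -> 12 lines: xpk fpn wulus kmcah iptkn dah alay sfjmf jshxc fuebn beqwi ppdhv
Hunk 5: at line 8 remove [jshxc] add [uxexb] -> 12 lines: xpk fpn wulus kmcah iptkn dah alay sfjmf uxexb fuebn beqwi ppdhv
Hunk 6: at line 9 remove [fuebn] add [nrug,kic] -> 13 lines: xpk fpn wulus kmcah iptkn dah alay sfjmf uxexb nrug kic beqwi ppdhv
Final line 3: wulus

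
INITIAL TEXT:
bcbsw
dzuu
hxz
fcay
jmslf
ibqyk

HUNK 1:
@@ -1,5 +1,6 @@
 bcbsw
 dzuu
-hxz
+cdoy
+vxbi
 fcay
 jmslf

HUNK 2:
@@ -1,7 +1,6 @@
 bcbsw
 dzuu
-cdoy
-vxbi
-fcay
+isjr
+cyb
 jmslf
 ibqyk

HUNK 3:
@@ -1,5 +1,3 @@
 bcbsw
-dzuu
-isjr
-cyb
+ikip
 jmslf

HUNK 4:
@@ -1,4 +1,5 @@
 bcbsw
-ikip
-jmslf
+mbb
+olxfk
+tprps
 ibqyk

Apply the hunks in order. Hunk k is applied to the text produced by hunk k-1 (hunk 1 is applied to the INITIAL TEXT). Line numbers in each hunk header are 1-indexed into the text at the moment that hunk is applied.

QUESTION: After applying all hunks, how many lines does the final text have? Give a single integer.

Answer: 5

Derivation:
Hunk 1: at line 1 remove [hxz] add [cdoy,vxbi] -> 7 lines: bcbsw dzuu cdoy vxbi fcay jmslf ibqyk
Hunk 2: at line 1 remove [cdoy,vxbi,fcay] add [isjr,cyb] -> 6 lines: bcbsw dzuu isjr cyb jmslf ibqyk
Hunk 3: at line 1 remove [dzuu,isjr,cyb] add [ikip] -> 4 lines: bcbsw ikip jmslf ibqyk
Hunk 4: at line 1 remove [ikip,jmslf] add [mbb,olxfk,tprps] -> 5 lines: bcbsw mbb olxfk tprps ibqyk
Final line count: 5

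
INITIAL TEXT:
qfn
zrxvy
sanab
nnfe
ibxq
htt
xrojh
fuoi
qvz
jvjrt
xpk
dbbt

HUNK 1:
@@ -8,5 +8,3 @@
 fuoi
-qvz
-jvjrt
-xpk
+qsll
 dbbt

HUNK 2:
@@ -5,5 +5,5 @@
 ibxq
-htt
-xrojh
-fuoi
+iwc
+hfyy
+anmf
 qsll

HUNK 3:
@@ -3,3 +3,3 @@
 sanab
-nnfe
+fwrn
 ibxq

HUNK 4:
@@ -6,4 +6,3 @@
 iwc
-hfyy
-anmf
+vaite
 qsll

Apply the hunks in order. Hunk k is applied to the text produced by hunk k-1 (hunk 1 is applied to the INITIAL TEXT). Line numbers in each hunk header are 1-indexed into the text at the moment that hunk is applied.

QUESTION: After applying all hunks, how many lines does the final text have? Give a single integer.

Hunk 1: at line 8 remove [qvz,jvjrt,xpk] add [qsll] -> 10 lines: qfn zrxvy sanab nnfe ibxq htt xrojh fuoi qsll dbbt
Hunk 2: at line 5 remove [htt,xrojh,fuoi] add [iwc,hfyy,anmf] -> 10 lines: qfn zrxvy sanab nnfe ibxq iwc hfyy anmf qsll dbbt
Hunk 3: at line 3 remove [nnfe] add [fwrn] -> 10 lines: qfn zrxvy sanab fwrn ibxq iwc hfyy anmf qsll dbbt
Hunk 4: at line 6 remove [hfyy,anmf] add [vaite] -> 9 lines: qfn zrxvy sanab fwrn ibxq iwc vaite qsll dbbt
Final line count: 9

Answer: 9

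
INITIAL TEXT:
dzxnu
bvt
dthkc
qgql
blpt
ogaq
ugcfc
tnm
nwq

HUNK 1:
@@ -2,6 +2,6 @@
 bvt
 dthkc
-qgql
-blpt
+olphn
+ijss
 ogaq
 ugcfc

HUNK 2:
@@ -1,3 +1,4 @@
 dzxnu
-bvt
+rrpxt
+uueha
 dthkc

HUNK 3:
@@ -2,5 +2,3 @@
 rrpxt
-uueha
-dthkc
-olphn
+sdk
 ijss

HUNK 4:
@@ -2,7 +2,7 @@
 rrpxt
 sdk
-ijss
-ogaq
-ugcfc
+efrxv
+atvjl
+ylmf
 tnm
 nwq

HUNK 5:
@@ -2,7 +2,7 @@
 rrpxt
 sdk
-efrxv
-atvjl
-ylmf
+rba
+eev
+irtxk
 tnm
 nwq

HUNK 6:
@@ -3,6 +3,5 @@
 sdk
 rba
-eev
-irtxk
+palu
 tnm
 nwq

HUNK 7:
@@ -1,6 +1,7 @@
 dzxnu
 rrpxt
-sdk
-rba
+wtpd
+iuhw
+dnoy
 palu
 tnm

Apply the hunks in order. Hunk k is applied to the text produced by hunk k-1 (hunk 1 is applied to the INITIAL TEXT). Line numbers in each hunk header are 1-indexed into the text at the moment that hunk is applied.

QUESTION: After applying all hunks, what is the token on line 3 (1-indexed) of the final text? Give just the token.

Answer: wtpd

Derivation:
Hunk 1: at line 2 remove [qgql,blpt] add [olphn,ijss] -> 9 lines: dzxnu bvt dthkc olphn ijss ogaq ugcfc tnm nwq
Hunk 2: at line 1 remove [bvt] add [rrpxt,uueha] -> 10 lines: dzxnu rrpxt uueha dthkc olphn ijss ogaq ugcfc tnm nwq
Hunk 3: at line 2 remove [uueha,dthkc,olphn] add [sdk] -> 8 lines: dzxnu rrpxt sdk ijss ogaq ugcfc tnm nwq
Hunk 4: at line 2 remove [ijss,ogaq,ugcfc] add [efrxv,atvjl,ylmf] -> 8 lines: dzxnu rrpxt sdk efrxv atvjl ylmf tnm nwq
Hunk 5: at line 2 remove [efrxv,atvjl,ylmf] add [rba,eev,irtxk] -> 8 lines: dzxnu rrpxt sdk rba eev irtxk tnm nwq
Hunk 6: at line 3 remove [eev,irtxk] add [palu] -> 7 lines: dzxnu rrpxt sdk rba palu tnm nwq
Hunk 7: at line 1 remove [sdk,rba] add [wtpd,iuhw,dnoy] -> 8 lines: dzxnu rrpxt wtpd iuhw dnoy palu tnm nwq
Final line 3: wtpd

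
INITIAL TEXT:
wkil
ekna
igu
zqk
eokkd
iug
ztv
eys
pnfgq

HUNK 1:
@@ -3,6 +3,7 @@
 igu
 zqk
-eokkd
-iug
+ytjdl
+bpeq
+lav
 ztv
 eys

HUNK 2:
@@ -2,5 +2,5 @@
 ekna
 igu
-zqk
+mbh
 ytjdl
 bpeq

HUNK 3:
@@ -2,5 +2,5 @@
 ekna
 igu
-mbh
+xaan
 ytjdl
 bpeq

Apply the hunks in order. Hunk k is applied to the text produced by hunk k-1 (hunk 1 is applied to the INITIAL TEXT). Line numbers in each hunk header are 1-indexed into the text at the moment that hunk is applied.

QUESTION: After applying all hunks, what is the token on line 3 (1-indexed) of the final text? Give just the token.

Hunk 1: at line 3 remove [eokkd,iug] add [ytjdl,bpeq,lav] -> 10 lines: wkil ekna igu zqk ytjdl bpeq lav ztv eys pnfgq
Hunk 2: at line 2 remove [zqk] add [mbh] -> 10 lines: wkil ekna igu mbh ytjdl bpeq lav ztv eys pnfgq
Hunk 3: at line 2 remove [mbh] add [xaan] -> 10 lines: wkil ekna igu xaan ytjdl bpeq lav ztv eys pnfgq
Final line 3: igu

Answer: igu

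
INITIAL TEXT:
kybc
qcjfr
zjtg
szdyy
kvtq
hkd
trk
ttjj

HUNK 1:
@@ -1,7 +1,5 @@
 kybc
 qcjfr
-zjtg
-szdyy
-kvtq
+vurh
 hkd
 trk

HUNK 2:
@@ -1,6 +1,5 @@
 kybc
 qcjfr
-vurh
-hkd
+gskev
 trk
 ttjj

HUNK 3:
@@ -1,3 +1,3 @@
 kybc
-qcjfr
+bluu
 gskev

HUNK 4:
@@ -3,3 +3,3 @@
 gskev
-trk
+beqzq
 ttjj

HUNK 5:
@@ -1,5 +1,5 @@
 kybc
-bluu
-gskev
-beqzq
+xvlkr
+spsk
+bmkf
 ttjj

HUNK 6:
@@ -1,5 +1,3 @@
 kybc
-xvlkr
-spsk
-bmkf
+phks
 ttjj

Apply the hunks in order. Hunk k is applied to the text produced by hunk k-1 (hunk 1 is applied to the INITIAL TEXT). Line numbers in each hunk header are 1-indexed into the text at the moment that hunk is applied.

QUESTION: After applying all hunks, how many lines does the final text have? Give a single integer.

Hunk 1: at line 1 remove [zjtg,szdyy,kvtq] add [vurh] -> 6 lines: kybc qcjfr vurh hkd trk ttjj
Hunk 2: at line 1 remove [vurh,hkd] add [gskev] -> 5 lines: kybc qcjfr gskev trk ttjj
Hunk 3: at line 1 remove [qcjfr] add [bluu] -> 5 lines: kybc bluu gskev trk ttjj
Hunk 4: at line 3 remove [trk] add [beqzq] -> 5 lines: kybc bluu gskev beqzq ttjj
Hunk 5: at line 1 remove [bluu,gskev,beqzq] add [xvlkr,spsk,bmkf] -> 5 lines: kybc xvlkr spsk bmkf ttjj
Hunk 6: at line 1 remove [xvlkr,spsk,bmkf] add [phks] -> 3 lines: kybc phks ttjj
Final line count: 3

Answer: 3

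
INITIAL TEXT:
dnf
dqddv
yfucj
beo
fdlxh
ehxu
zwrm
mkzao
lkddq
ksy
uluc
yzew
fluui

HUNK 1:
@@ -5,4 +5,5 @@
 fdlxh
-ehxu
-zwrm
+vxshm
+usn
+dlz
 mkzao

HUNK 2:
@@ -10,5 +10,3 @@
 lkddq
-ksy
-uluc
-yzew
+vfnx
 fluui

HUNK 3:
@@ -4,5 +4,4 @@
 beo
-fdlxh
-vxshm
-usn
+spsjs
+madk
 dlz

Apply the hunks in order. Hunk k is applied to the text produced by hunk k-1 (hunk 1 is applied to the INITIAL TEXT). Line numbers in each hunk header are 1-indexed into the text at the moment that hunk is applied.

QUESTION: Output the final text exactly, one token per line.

Hunk 1: at line 5 remove [ehxu,zwrm] add [vxshm,usn,dlz] -> 14 lines: dnf dqddv yfucj beo fdlxh vxshm usn dlz mkzao lkddq ksy uluc yzew fluui
Hunk 2: at line 10 remove [ksy,uluc,yzew] add [vfnx] -> 12 lines: dnf dqddv yfucj beo fdlxh vxshm usn dlz mkzao lkddq vfnx fluui
Hunk 3: at line 4 remove [fdlxh,vxshm,usn] add [spsjs,madk] -> 11 lines: dnf dqddv yfucj beo spsjs madk dlz mkzao lkddq vfnx fluui

Answer: dnf
dqddv
yfucj
beo
spsjs
madk
dlz
mkzao
lkddq
vfnx
fluui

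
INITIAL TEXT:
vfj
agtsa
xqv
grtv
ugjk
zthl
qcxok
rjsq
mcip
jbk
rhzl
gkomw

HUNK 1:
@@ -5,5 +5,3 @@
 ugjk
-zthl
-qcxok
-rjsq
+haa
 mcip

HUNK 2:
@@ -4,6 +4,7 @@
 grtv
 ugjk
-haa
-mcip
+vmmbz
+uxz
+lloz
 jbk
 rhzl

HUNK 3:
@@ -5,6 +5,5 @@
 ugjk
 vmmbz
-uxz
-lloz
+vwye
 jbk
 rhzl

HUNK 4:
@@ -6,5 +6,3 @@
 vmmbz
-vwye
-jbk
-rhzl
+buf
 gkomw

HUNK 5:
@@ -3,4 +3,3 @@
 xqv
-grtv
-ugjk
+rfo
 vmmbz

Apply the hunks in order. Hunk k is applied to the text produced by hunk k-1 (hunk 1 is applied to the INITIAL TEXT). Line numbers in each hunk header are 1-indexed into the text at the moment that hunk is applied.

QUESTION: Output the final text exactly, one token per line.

Hunk 1: at line 5 remove [zthl,qcxok,rjsq] add [haa] -> 10 lines: vfj agtsa xqv grtv ugjk haa mcip jbk rhzl gkomw
Hunk 2: at line 4 remove [haa,mcip] add [vmmbz,uxz,lloz] -> 11 lines: vfj agtsa xqv grtv ugjk vmmbz uxz lloz jbk rhzl gkomw
Hunk 3: at line 5 remove [uxz,lloz] add [vwye] -> 10 lines: vfj agtsa xqv grtv ugjk vmmbz vwye jbk rhzl gkomw
Hunk 4: at line 6 remove [vwye,jbk,rhzl] add [buf] -> 8 lines: vfj agtsa xqv grtv ugjk vmmbz buf gkomw
Hunk 5: at line 3 remove [grtv,ugjk] add [rfo] -> 7 lines: vfj agtsa xqv rfo vmmbz buf gkomw

Answer: vfj
agtsa
xqv
rfo
vmmbz
buf
gkomw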